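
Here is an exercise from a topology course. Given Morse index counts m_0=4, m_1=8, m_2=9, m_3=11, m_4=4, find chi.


Morse theory: chi(M) = sum_k (-1)^k m_k where m_k = #(index-k critical points).
= (4) + (-8) + (9) + (-11) + (4) = -2

-2


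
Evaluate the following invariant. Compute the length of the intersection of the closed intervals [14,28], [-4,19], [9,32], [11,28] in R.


Intersection = [max(a_i), min(b_i)] = [14, 19].
Length = 19 - 14 = 5

5


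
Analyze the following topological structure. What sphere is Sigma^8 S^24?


Each suspension raises dimension by 1: Sigma S^n = S^{n+1}.
Sigma^8 S^24 = S^{24+8} = S^32

32


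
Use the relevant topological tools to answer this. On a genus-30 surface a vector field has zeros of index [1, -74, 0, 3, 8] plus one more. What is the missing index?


Poincare-Hopf: sum of indices = chi(M).
chi(Sigma_30) = 2 - 2*30 = -58.
Sum of known indices = -62.
x = chi - (sum known) = -58 - (-62) = 4

4


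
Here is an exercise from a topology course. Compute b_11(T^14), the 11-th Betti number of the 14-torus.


By the Kunneth formula, b_k(T^n) = C(n,k).
b_11(T^14) = C(14,11).
C(14,11) = 14!/(11!*3!) = 364

364


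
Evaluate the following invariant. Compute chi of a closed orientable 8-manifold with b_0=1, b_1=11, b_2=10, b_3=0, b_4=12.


By Poincare duality b_k = b_{8-k}, so full Betti numbers: b_0=1, b_1=11, b_2=10, b_3=0, b_4=12, b_5=0, b_6=10, b_7=11, b_8=1.
chi = sum (-1)^k b_k = 12

12


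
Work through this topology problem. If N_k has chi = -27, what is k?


chi = 2 - k for closed non-orientable surfaces with k crosscaps.
-27 = 2 - k
k = 2 - (-27) = 29

29


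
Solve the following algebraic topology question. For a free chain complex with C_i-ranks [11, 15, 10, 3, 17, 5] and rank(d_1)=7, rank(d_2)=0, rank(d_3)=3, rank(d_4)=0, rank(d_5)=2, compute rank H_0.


rank H_k = rank(ker d_k) - rank(im d_{k+1}).
rank(ker d_0) = rank(C_0) - rank(d_0) = 11 - 0 = 11.
rank(im d_{0+1}) = 7.
rank H_0 = 11 - 7 = 4

4


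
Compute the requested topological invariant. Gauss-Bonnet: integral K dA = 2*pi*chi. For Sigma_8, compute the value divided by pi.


Gauss-Bonnet: integral K dA = 2*pi*chi(M).
chi(Sigma_8) = 2 - 2*8 = -14.
(integral K dA)/pi = 2*chi = 2*(-14) = -28

-28


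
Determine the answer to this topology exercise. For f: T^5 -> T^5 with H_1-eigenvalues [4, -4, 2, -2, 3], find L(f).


For a torus self-map: L(f) = det(I - A) where A acts on H_1.
L(f) = (1-4) * (1--4) * (1-2) * (1--2) * (1-3) = -3 * 5 * -1 * 3 * -2 = -90

-90


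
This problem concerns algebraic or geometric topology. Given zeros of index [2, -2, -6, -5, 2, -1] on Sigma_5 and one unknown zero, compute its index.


Poincare-Hopf: sum of indices = chi(M).
chi(Sigma_5) = 2 - 2*5 = -8.
Sum of known indices = -10.
x = chi - (sum known) = -8 - (-10) = 2

2


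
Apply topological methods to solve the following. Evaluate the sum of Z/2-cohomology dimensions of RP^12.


H^k(RP^12; Z/2) = Z/2 for each 0 <= k <= 12.
Total dimension = 12 + 1 = 13

13


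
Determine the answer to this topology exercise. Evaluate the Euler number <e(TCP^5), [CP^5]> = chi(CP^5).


For any closed oriented manifold, <e(TM),[M]> = chi(M).
chi(CP^5) = 5+1 = 6

6


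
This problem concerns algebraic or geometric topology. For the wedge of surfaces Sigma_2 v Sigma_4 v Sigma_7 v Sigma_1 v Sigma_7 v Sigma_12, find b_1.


For a wedge X v Y: reduced H_k(X v Y) = H_k(X) + H_k(Y).
Each Sigma_g contributes b_1 = 2g.
b_1 = 4 + 8 + 14 + 2 + 14 + 24 = 66

66


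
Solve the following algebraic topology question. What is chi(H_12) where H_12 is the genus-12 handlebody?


A genus-g handlebody deformation retracts to a wedge of g circles.
chi(vee_g S^1) = 1 - g.
chi(H_12) = 1 - 12 = -11

-11


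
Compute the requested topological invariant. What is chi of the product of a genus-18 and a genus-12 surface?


chi(Sigma_18) = 2 - 2*18 = -34
chi(Sigma_12) = 2 - 2*12 = -22
chi(product) = (-34) * (-22) = 748

748


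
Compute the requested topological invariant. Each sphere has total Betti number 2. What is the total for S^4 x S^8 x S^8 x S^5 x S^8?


Total Betti number is multiplicative under products.
Each S^d (d>=1) has total Betti number 2.
There are 5 sphere factors.
Total = 2^5 = 32

32


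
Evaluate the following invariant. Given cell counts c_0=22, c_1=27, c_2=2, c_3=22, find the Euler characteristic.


chi = sum_k (-1)^k c_k.
= (-1)^0*22 + (-1)^1*27 + (-1)^2*2 + (-1)^3*22
= (22) + (-27) + (2) + (-22)
= -25

-25


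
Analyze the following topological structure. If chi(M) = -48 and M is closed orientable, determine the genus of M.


chi = 2 - 2g for closed orientable surfaces.
-48 = 2 - 2g
2g = 2 - (-48) = 50
g = 25

25


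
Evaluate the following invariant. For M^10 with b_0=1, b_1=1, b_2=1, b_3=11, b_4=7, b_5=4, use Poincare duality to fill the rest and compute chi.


By Poincare duality b_k = b_{10-k}, so full Betti numbers: b_0=1, b_1=1, b_2=1, b_3=11, b_4=7, b_5=4, b_6=7, b_7=11, b_8=1, b_9=1, b_10=1.
chi = sum (-1)^k b_k = -10

-10


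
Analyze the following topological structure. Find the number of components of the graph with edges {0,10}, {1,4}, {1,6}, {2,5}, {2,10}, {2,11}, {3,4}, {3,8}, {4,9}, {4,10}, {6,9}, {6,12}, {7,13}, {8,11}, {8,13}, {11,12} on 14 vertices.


Run DFS/union-find over 14 vertices.
V = 14, E = 16.
Number of components = 1

1


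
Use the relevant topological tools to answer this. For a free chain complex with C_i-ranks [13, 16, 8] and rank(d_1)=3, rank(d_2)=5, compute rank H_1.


rank H_k = rank(ker d_k) - rank(im d_{k+1}).
rank(ker d_1) = rank(C_1) - rank(d_1) = 16 - 3 = 13.
rank(im d_{1+1}) = 5.
rank H_1 = 13 - 5 = 8

8


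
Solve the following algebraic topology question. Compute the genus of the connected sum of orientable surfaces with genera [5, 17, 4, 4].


Genus is additive under connected sum of orientable surfaces.
g = 5 + 17 + 4 + 4 = 30

30


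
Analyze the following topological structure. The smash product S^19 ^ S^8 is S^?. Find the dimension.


S^m ^ S^n = S^{m+n}.
k = 19 + 8 = 27

27


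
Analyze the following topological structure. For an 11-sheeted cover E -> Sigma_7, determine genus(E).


For an n-sheeted cover: chi(E) = n * chi(B).
chi(Sigma_7) = 2 - 2*7 = -12.
chi(E) = 11 * (-12) = -132.
genus(E) = (2 - chi(E))/2 = (2 - (-132))/2 = 134/2 = 67

67


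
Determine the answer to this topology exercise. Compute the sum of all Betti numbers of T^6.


b_k(T^6) = C(6,k), so the sum over k is sum_k C(6,k) = 2^6.
Total = 2^6 = 64

64


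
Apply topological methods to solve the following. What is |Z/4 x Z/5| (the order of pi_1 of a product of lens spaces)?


pi_1(X x Y) = pi_1(X) x pi_1(Y).
pi_1(L(4,1)) = Z/4, pi_1(L(5,1)) = Z/5.
|Z/4 x Z/5| = 4 * 5 = 20

20


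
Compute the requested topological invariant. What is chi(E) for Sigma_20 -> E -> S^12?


chi(S^12) = 2 (n even), chi(Sigma_20) = 2 - 2*20 = -38.
chi(E) = 2 * (-38) = -76

-76


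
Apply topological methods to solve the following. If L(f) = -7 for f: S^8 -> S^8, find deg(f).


L(f) = 1 + (-1)^8 deg(f) on S^8.
-7 = 1 + (-1)^8 * deg(f)
(-1)^8 * deg(f) = -8
deg(f) = -8

-8


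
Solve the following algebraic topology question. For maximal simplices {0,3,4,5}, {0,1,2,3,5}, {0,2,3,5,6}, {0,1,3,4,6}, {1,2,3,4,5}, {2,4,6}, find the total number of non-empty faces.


Each maximal simplex on m vertices has 2^m - 1 nonempty faces.
Take the union (dedupe shared faces).
Total distinct faces = 82

82


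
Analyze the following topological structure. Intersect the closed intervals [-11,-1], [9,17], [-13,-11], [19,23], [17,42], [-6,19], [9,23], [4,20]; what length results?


Intersection = [max(a_i), min(b_i)] = [19, -11].
Since 19 > -11, the intersection is empty.
Length = 0

0


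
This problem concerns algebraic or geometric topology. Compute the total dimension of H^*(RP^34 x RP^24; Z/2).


dim H^*(RP^n; Z/2) = n+1 (one Z/2 in each degree 0..n).
Total Betti number is multiplicative.
Total = (34+1) * (24+1) = 35 * 25 = 875

875


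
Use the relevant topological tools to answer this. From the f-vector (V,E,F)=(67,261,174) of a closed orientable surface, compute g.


chi = V - E + F = 67 - 261 + 174 = -20
For orientable closed surface: chi = 2 - 2g, so g = (2 - chi)/2.
g = (2 - (-20)) / 2 = 22 / 2 = 11

11


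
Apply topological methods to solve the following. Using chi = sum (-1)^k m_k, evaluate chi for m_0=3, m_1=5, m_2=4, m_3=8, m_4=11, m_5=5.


Morse theory: chi(M) = sum_k (-1)^k m_k where m_k = #(index-k critical points).
= (3) + (-5) + (4) + (-8) + (11) + (-5) = 0

0


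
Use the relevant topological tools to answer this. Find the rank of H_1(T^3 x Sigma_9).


pi_1(A x B) = pi_1(A) x pi_1(B); rank of abelianization = b_1.
b_1(T^3) = 3, b_1(Sigma_9) = 2*9 = 18.
b_1(product) = 3 + 18 = 21

21


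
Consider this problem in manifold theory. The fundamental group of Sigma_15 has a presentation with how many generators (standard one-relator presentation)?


Standard presentation: pi_1(Sigma_g) = <a_1,b_1,...,a_g,b_g | [a_1,b_1]...[a_g,b_g] = 1>.
Number of generators = 2g = 2*15 = 30

30


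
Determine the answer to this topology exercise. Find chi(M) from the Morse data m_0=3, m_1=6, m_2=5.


Morse theory: chi(M) = sum_k (-1)^k m_k where m_k = #(index-k critical points).
= (3) + (-6) + (5) = 2

2


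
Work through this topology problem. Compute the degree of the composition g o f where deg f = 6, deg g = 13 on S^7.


Degree is multiplicative under composition: deg(g o f) = deg(g) * deg(f).
= 13 * 6 = 78

78


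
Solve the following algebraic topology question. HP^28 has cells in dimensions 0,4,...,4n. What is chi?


HP^28 has one cell in each dimension 0, 4, ..., 4*28 (28+1 cells, all even-dim).
chi = 28 + 1 = 29

29


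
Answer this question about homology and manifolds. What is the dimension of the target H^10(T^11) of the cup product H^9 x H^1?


Cup product: H^p x H^q -> H^{p+q}; here p+q = 9+1 = 10.
rank H^k(T^n) = C(n,k).
C(11,10) = 11

11


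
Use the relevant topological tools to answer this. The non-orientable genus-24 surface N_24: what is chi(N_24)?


For a non-orientable closed surface with k crosscaps: chi = 2 - k.
Here k = 24.
chi = 2 - 24 = -22

-22


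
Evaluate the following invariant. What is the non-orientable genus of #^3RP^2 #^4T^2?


Since a >= 1, the sum is non-orientable; each T^2 can be replaced by RP^2 # RP^2 (since T^2#RP^2 = 3RP^2).
Total crosscaps k = 3 + 2*4 = 11.
Check via chi: chi = 3*1 + 4*0 - (3+4-1)*2 = -9 = 2 - k = -9. Consistent.

11


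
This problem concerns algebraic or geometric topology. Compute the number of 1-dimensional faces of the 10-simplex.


Delta^10 has 10+1 vertices. A 1-face is a choice of 1+1 vertices.
f_1 = C(10+1, 1+1) = C(11,2) = 55

55


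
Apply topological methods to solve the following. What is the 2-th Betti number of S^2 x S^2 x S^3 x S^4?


Each S^d has Poincare polynomial 1 + t^d.
The product S^2 x S^2 x S^3 x S^4 has Poincare polynomial prod(1+t^d_i).
Expanding: b_0=1, b_2=2, b_3=1, b_4=2, b_5=2, b_6=2, b_7=2, b_8=1, b_9=2, b_11=1.
b_2 = 2

2


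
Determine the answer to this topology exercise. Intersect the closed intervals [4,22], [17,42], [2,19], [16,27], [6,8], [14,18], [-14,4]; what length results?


Intersection = [max(a_i), min(b_i)] = [17, 4].
Since 17 > 4, the intersection is empty.
Length = 0

0


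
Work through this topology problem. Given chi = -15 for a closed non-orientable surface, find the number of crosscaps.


chi = 2 - k for closed non-orientable surfaces with k crosscaps.
-15 = 2 - k
k = 2 - (-15) = 17

17


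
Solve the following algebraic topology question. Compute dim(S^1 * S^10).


Join of spheres: S^m * S^n = S^{m+n+1}.
dim = 1 + 10 + 1 = 12

12


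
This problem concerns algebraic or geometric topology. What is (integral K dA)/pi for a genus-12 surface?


Gauss-Bonnet: integral K dA = 2*pi*chi(M).
chi(Sigma_12) = 2 - 2*12 = -22.
(integral K dA)/pi = 2*chi = 2*(-22) = -44

-44


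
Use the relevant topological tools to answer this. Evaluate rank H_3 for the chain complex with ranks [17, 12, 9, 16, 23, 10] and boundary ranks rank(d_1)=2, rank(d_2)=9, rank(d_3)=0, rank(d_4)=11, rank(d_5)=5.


rank H_k = rank(ker d_k) - rank(im d_{k+1}).
rank(ker d_3) = rank(C_3) - rank(d_3) = 16 - 0 = 16.
rank(im d_{3+1}) = 11.
rank H_3 = 16 - 11 = 5

5


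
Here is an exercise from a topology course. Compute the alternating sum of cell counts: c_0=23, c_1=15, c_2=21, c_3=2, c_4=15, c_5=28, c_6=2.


chi = sum_k (-1)^k c_k.
= (-1)^0*23 + (-1)^1*15 + (-1)^2*21 + (-1)^3*2 + (-1)^4*15 + (-1)^5*28 + (-1)^6*2
= (23) + (-15) + (21) + (-2) + (15) + (-28) + (2)
= 16

16


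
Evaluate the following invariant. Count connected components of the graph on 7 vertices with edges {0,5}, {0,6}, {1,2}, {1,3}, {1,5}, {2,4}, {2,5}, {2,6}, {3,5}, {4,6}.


Run DFS/union-find over 7 vertices.
V = 7, E = 10.
Number of components = 1

1


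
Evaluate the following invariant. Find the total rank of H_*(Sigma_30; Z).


For Sigma_30: b_0 = 1, b_1 = 2g = 60, b_2 = 1.
Total = 1 + 60 + 1 = 62

62


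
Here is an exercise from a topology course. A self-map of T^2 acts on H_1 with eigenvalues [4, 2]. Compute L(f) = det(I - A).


For a torus self-map: L(f) = det(I - A) where A acts on H_1.
L(f) = (1-4) * (1-2) = -3 * -1 = 3

3


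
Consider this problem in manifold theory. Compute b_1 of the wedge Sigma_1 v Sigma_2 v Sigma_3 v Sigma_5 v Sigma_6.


For a wedge X v Y: reduced H_k(X v Y) = H_k(X) + H_k(Y).
Each Sigma_g contributes b_1 = 2g.
b_1 = 2 + 4 + 6 + 10 + 12 = 34

34


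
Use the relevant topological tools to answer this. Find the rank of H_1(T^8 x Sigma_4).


pi_1(A x B) = pi_1(A) x pi_1(B); rank of abelianization = b_1.
b_1(T^8) = 8, b_1(Sigma_4) = 2*4 = 8.
b_1(product) = 8 + 8 = 16

16


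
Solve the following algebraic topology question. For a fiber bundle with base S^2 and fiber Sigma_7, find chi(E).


chi(S^2) = 2 (n even), chi(Sigma_7) = 2 - 2*7 = -12.
chi(E) = 2 * (-12) = -24

-24


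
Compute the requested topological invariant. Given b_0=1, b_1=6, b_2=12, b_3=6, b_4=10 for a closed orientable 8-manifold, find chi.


By Poincare duality b_k = b_{8-k}, so full Betti numbers: b_0=1, b_1=6, b_2=12, b_3=6, b_4=10, b_5=6, b_6=12, b_7=6, b_8=1.
chi = sum (-1)^k b_k = 12

12


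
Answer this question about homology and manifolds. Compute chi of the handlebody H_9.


A genus-g handlebody deformation retracts to a wedge of g circles.
chi(vee_g S^1) = 1 - g.
chi(H_9) = 1 - 9 = -8

-8


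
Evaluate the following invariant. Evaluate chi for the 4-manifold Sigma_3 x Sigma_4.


chi(Sigma_3) = 2 - 2*3 = -4
chi(Sigma_4) = 2 - 2*4 = -6
chi(product) = (-4) * (-6) = 24

24


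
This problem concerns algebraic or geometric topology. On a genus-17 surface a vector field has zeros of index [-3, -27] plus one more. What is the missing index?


Poincare-Hopf: sum of indices = chi(M).
chi(Sigma_17) = 2 - 2*17 = -32.
Sum of known indices = -30.
x = chi - (sum known) = -32 - (-30) = -2

-2


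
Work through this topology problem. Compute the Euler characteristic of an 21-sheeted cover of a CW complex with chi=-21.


For a finite covering: chi(E) = (number of sheets) * chi(B).
chi(E) = 21 * (-21) = -441

-441


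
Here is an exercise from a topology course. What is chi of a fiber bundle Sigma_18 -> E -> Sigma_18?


For a fiber bundle F -> E -> B (with CW structure): chi(E) = chi(B) * chi(F).
chi(Sigma_18) = -34, chi(Sigma_18) = -34.
chi(E) = (-34) * (-34) = 1156

1156


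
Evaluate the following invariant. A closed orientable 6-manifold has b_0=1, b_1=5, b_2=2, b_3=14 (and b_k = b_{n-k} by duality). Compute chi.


By Poincare duality b_k = b_{6-k}, so full Betti numbers: b_0=1, b_1=5, b_2=2, b_3=14, b_4=2, b_5=5, b_6=1.
chi = sum (-1)^k b_k = -18

-18


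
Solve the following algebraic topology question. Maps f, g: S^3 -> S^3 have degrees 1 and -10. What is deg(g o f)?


Degree is multiplicative under composition: deg(g o f) = deg(g) * deg(f).
= -10 * 1 = -10

-10


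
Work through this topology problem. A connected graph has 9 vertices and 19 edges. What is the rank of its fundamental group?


For a connected graph: rank(pi_1) = b_1 = E - V + 1 = 1 - chi.
chi = V - E = 9 - 19 = -10.
rank = 1 - (-10) = 19 - 9 + 1 = 11

11


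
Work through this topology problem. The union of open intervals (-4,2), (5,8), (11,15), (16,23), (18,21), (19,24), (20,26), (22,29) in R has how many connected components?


Sort and merge overlapping open intervals.
Merged: (-4,2), (5,8), (11,15), (16,29).
Number of components = 4

4


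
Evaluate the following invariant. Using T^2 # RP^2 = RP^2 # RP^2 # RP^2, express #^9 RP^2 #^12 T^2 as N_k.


Since a >= 1, the sum is non-orientable; each T^2 can be replaced by RP^2 # RP^2 (since T^2#RP^2 = 3RP^2).
Total crosscaps k = 9 + 2*12 = 33.
Check via chi: chi = 9*1 + 12*0 - (9+12-1)*2 = -31 = 2 - k = -31. Consistent.

33


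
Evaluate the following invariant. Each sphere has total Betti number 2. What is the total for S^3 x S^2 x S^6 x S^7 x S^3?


Total Betti number is multiplicative under products.
Each S^d (d>=1) has total Betti number 2.
There are 5 sphere factors.
Total = 2^5 = 32

32


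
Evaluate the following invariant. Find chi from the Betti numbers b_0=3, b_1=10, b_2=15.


chi = sum_k (-1)^k b_k.
= (3) + (-10) + (15)
= 8

8


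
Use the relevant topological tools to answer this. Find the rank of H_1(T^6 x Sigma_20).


pi_1(A x B) = pi_1(A) x pi_1(B); rank of abelianization = b_1.
b_1(T^6) = 6, b_1(Sigma_20) = 2*20 = 40.
b_1(product) = 6 + 40 = 46

46


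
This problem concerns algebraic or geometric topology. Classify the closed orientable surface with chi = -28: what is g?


chi = 2 - 2g for closed orientable surfaces.
-28 = 2 - 2g
2g = 2 - (-28) = 30
g = 15

15


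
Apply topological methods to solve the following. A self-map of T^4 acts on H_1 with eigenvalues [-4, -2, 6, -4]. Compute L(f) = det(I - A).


For a torus self-map: L(f) = det(I - A) where A acts on H_1.
L(f) = (1--4) * (1--2) * (1-6) * (1--4) = 5 * 3 * -5 * 5 = -375

-375


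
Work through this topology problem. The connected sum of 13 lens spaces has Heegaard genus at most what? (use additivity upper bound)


Heegaard genus satisfies g(A#B) <= g(A) + g(B).
Each lens space has g = 1.
Upper bound: 13 * 1 = 13

13


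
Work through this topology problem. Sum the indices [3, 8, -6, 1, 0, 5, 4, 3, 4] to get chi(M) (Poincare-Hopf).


Poincare-Hopf: chi(M) = sum of indices of zeros.
chi = (3) + (8) + (-6) + (1) + (0) + (5) + (4) + (3) + (4) = 22

22


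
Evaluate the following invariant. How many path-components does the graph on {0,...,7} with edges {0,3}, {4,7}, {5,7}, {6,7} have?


Run DFS/union-find over 8 vertices.
V = 8, E = 4.
Number of components = 4

4


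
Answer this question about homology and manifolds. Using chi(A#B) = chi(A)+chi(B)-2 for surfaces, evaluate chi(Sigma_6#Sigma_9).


chi(Sigma_6) = 2 - 2*6 = -10
chi(Sigma_9) = 2 - 2*9 = -16
For surfaces: chi(A#B) = chi(A) + chi(B) - 2.
chi = -10 + -16 - 2 = -28

-28


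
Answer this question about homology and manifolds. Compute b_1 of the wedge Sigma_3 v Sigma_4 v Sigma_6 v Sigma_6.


For a wedge X v Y: reduced H_k(X v Y) = H_k(X) + H_k(Y).
Each Sigma_g contributes b_1 = 2g.
b_1 = 6 + 8 + 12 + 12 = 38

38


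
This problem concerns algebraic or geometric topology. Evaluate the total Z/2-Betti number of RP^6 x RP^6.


dim H^*(RP^n; Z/2) = n+1 (one Z/2 in each degree 0..n).
Total Betti number is multiplicative.
Total = (6+1) * (6+1) = 7 * 7 = 49

49


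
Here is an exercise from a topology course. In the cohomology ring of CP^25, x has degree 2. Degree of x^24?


|x| = 2 in H^*(CP^n).
|x^24| = 24 * |x| = 24 * 2 = 48

48


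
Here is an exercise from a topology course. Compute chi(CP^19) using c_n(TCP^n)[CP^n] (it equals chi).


For any closed oriented manifold, <e(TM),[M]> = chi(M).
chi(CP^19) = 19+1 = 20

20


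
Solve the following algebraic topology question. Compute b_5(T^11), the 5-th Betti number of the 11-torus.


By the Kunneth formula, b_k(T^n) = C(n,k).
b_5(T^11) = C(11,5).
C(11,5) = 11!/(5!*6!) = 462

462


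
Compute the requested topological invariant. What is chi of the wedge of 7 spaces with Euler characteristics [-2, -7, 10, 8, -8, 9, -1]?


chi(A v B) = chi(A) + chi(B) - 1 (one point identified).
For 7 spaces: chi = (sum chi_i) - (7 - 1).
sum = 9; chi = 9 - 6 = 3

3


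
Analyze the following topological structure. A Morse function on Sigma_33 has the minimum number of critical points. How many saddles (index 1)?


A perfect Morse function has m_k = b_k.
For Sigma_33: b_0=1, b_1=2g=66, b_2=1.
Saddles m_1 = 2g = 66

66


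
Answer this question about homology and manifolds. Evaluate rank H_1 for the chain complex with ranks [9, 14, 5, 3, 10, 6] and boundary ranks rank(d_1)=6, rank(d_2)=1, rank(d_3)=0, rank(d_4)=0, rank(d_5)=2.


rank H_k = rank(ker d_k) - rank(im d_{k+1}).
rank(ker d_1) = rank(C_1) - rank(d_1) = 14 - 6 = 8.
rank(im d_{1+1}) = 1.
rank H_1 = 8 - 1 = 7

7


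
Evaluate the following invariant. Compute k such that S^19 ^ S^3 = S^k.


S^m ^ S^n = S^{m+n}.
k = 19 + 3 = 22

22


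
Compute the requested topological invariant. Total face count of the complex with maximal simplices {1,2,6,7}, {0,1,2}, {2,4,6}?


Each maximal simplex on m vertices has 2^m - 1 nonempty faces.
Take the union (dedupe shared faces).
Total distinct faces = 23

23


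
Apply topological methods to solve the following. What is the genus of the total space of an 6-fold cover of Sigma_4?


For an n-sheeted cover: chi(E) = n * chi(B).
chi(Sigma_4) = 2 - 2*4 = -6.
chi(E) = 6 * (-6) = -36.
genus(E) = (2 - chi(E))/2 = (2 - (-36))/2 = 38/2 = 19

19


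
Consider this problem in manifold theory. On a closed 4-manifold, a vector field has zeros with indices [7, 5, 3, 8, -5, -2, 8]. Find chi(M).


Poincare-Hopf: chi(M) = sum of indices of zeros.
chi = (7) + (5) + (3) + (8) + (-5) + (-2) + (8) = 24

24


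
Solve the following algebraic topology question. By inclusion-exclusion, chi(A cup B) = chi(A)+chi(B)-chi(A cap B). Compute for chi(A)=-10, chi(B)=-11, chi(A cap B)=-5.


chi(A cup B) = chi(A) + chi(B) - chi(A cap B)
= -10 + (-11) - (-5)
= -16

-16


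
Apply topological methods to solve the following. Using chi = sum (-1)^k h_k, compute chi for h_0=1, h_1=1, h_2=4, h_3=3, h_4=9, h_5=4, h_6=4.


Handles of index k contribute (-1)^k to chi (same as CW cells).
chi = (1) + (-1) + (4) + (-3) + (9) + (-4) + (4) = 10

10


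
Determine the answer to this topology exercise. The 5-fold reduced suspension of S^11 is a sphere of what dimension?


Each suspension raises dimension by 1: Sigma S^n = S^{n+1}.
Sigma^5 S^11 = S^{11+5} = S^16

16


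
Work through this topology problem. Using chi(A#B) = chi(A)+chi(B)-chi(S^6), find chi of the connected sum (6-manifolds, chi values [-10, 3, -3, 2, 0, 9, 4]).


For n-manifolds: chi(A#B) = chi(A) + chi(B) - chi(S^6).
chi(S^6) = 1 + (-1)^6 = 2.
chi(#) = (sum chi_i) - (7-1)*chi(S^6) = 5 - 6*2 = -7

-7


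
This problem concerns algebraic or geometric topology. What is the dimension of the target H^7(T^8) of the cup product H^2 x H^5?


Cup product: H^p x H^q -> H^{p+q}; here p+q = 2+5 = 7.
rank H^k(T^n) = C(n,k).
C(8,7) = 8

8


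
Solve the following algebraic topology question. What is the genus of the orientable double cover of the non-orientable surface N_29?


chi(N_29) = 2 - 29 = -27.
Double cover: chi(Sigma_g) = 2 * chi(N_29) = 2*(-27) = -54.
2 - 2g = -54, so g = (2 - (-54))/2 = 56/2 = 28

28


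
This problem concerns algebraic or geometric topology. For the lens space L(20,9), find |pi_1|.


pi_1(L(p,q)) = Z/pZ for any q coprime to p.
|pi_1(L(20,9))| = 20

20


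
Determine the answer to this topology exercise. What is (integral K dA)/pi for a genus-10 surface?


Gauss-Bonnet: integral K dA = 2*pi*chi(M).
chi(Sigma_10) = 2 - 2*10 = -18.
(integral K dA)/pi = 2*chi = 2*(-18) = -36

-36


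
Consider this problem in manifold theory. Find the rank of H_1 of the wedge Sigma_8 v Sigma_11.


For a wedge: H_1(A v B) = H_1(A) + H_1(B).
b_1(Sigma_8) = 16, b_1(Sigma_11) = 22.
b_1 = 16 + 22 = 38

38


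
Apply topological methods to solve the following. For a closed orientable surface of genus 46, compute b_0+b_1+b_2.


For Sigma_46: b_0 = 1, b_1 = 2g = 92, b_2 = 1.
Total = 1 + 92 + 1 = 94

94


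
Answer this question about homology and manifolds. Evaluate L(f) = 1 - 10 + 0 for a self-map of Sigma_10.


L(f) = tr(f_0*) - tr(f_1*) + tr(f_2*).
= 1 - (10) + (0)
= -9

-9


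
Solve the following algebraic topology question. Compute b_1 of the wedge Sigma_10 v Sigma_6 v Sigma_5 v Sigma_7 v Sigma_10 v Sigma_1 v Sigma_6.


For a wedge X v Y: reduced H_k(X v Y) = H_k(X) + H_k(Y).
Each Sigma_g contributes b_1 = 2g.
b_1 = 20 + 12 + 10 + 14 + 20 + 2 + 12 = 90

90


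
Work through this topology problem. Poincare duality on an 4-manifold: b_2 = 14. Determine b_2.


Poincare duality for closed orientable n-manifolds: b_k = b_{n-k}.
Here n = 4, so b_2 = b_2 = 14

14


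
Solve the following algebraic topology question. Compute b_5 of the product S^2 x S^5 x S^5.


Each S^d has Poincare polynomial 1 + t^d.
The product S^2 x S^5 x S^5 has Poincare polynomial prod(1+t^d_i).
Expanding: b_0=1, b_2=1, b_5=2, b_7=2, b_10=1, b_12=1.
b_5 = 2

2


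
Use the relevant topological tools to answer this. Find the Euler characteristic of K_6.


K_6: V = 6, E = C(6,2) = 15.
chi = V - E = 6 - 15 = -9

-9


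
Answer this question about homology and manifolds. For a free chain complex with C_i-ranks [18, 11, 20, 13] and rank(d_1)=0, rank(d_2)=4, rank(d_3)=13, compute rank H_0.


rank H_k = rank(ker d_k) - rank(im d_{k+1}).
rank(ker d_0) = rank(C_0) - rank(d_0) = 18 - 0 = 18.
rank(im d_{0+1}) = 0.
rank H_0 = 18 - 0 = 18

18


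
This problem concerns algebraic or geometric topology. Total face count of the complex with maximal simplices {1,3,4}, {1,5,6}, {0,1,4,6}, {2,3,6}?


Each maximal simplex on m vertices has 2^m - 1 nonempty faces.
Take the union (dedupe shared faces).
Total distinct faces = 28

28


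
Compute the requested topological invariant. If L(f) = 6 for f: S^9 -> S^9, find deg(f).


L(f) = 1 + (-1)^9 deg(f) on S^9.
6 = 1 + (-1)^9 * deg(f)
(-1)^9 * deg(f) = 5
deg(f) = -5

-5


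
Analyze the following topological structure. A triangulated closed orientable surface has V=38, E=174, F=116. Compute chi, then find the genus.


chi = V - E + F = 38 - 174 + 116 = -20
For orientable closed surface: chi = 2 - 2g, so g = (2 - chi)/2.
g = (2 - (-20)) / 2 = 22 / 2 = 11

11


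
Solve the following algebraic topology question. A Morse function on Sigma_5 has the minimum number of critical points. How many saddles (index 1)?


A perfect Morse function has m_k = b_k.
For Sigma_5: b_0=1, b_1=2g=10, b_2=1.
Saddles m_1 = 2g = 10

10


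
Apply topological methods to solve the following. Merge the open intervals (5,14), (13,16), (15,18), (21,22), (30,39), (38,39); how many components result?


Sort and merge overlapping open intervals.
Merged: (5,18), (21,22), (30,39).
Number of components = 3

3


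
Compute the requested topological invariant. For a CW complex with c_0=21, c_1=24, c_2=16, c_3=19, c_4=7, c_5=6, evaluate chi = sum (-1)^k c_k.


chi = sum_k (-1)^k c_k.
= (-1)^0*21 + (-1)^1*24 + (-1)^2*16 + (-1)^3*19 + (-1)^4*7 + (-1)^5*6
= (21) + (-24) + (16) + (-19) + (7) + (-6)
= -5

-5


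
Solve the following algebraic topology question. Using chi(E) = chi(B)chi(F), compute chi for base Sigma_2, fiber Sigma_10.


For a fiber bundle F -> E -> B (with CW structure): chi(E) = chi(B) * chi(F).
chi(Sigma_2) = -2, chi(Sigma_10) = -18.
chi(E) = (-2) * (-18) = 36

36


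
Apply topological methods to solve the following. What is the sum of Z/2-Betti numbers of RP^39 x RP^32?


dim H^*(RP^n; Z/2) = n+1 (one Z/2 in each degree 0..n).
Total Betti number is multiplicative.
Total = (39+1) * (32+1) = 40 * 33 = 1320

1320


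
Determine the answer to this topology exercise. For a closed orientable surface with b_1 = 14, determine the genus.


For a closed orientable surface: b_1 = 2g.
14 = 2g
g = 14 / 2 = 7

7


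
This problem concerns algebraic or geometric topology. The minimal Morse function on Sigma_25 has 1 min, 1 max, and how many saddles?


A perfect Morse function has m_k = b_k.
For Sigma_25: b_0=1, b_1=2g=50, b_2=1.
Saddles m_1 = 2g = 50

50


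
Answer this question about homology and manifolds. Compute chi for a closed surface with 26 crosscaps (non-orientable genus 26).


For a non-orientable closed surface with k crosscaps: chi = 2 - k.
Here k = 26.
chi = 2 - 26 = -24

-24


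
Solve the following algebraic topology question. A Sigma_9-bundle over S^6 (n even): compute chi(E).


chi(S^6) = 2 (n even), chi(Sigma_9) = 2 - 2*9 = -16.
chi(E) = 2 * (-16) = -32

-32


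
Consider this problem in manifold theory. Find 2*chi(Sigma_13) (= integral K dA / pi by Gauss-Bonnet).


Gauss-Bonnet: integral K dA = 2*pi*chi(M).
chi(Sigma_13) = 2 - 2*13 = -24.
(integral K dA)/pi = 2*chi = 2*(-24) = -48

-48


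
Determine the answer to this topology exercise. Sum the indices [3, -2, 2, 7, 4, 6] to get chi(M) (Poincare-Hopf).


Poincare-Hopf: chi(M) = sum of indices of zeros.
chi = (3) + (-2) + (2) + (7) + (4) + (6) = 20

20


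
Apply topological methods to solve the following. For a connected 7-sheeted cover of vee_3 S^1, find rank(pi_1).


Nielsen-Schreier: an index-n subgroup of F_r is free of rank 1 + n(r-1).
Equivalently: chi(cover) = n*chi(base); chi(vee_r S^1) = 1 - 3 = -2.
chi(E) = 7*(-2) = -14; rank = 1 - chi(E) = 1 - (-14) = 15.
rank = 1 + 7*(3-1) = 1 + 14 = 15

15


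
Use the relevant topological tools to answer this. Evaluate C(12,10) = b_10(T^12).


By the Kunneth formula, b_k(T^n) = C(n,k).
b_10(T^12) = C(12,10).
C(12,10) = 12!/(10!*2!) = 66

66


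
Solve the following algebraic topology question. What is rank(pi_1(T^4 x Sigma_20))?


pi_1(A x B) = pi_1(A) x pi_1(B); rank of abelianization = b_1.
b_1(T^4) = 4, b_1(Sigma_20) = 2*20 = 40.
b_1(product) = 4 + 40 = 44

44


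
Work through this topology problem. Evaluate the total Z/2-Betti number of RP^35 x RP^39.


dim H^*(RP^n; Z/2) = n+1 (one Z/2 in each degree 0..n).
Total Betti number is multiplicative.
Total = (35+1) * (39+1) = 36 * 40 = 1440

1440


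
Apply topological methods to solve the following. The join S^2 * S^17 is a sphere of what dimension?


Join of spheres: S^m * S^n = S^{m+n+1}.
dim = 2 + 17 + 1 = 20

20


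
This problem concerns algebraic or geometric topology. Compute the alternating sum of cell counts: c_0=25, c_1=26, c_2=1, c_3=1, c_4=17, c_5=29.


chi = sum_k (-1)^k c_k.
= (-1)^0*25 + (-1)^1*26 + (-1)^2*1 + (-1)^3*1 + (-1)^4*17 + (-1)^5*29
= (25) + (-26) + (1) + (-1) + (17) + (-29)
= -13

-13


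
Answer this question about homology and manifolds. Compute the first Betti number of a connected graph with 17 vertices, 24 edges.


For a connected graph: rank(pi_1) = b_1 = E - V + 1 = 1 - chi.
chi = V - E = 17 - 24 = -7.
rank = 1 - (-7) = 24 - 17 + 1 = 8

8


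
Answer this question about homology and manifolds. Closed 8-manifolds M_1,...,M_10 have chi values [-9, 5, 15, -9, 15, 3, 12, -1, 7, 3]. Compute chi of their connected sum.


For n-manifolds: chi(A#B) = chi(A) + chi(B) - chi(S^8).
chi(S^8) = 1 + (-1)^8 = 2.
chi(#) = (sum chi_i) - (10-1)*chi(S^8) = 41 - 9*2 = 23

23


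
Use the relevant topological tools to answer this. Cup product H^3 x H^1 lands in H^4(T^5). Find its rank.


Cup product: H^p x H^q -> H^{p+q}; here p+q = 3+1 = 4.
rank H^k(T^n) = C(n,k).
C(5,4) = 5

5


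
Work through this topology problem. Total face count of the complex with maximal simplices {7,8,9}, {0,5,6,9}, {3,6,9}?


Each maximal simplex on m vertices has 2^m - 1 nonempty faces.
Take the union (dedupe shared faces).
Total distinct faces = 25

25


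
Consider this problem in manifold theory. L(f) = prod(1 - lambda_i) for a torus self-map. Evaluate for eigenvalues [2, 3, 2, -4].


For a torus self-map: L(f) = det(I - A) where A acts on H_1.
L(f) = (1-2) * (1-3) * (1-2) * (1--4) = -1 * -2 * -1 * 5 = -10

-10


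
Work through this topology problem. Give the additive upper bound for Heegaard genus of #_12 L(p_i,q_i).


Heegaard genus satisfies g(A#B) <= g(A) + g(B).
Each lens space has g = 1.
Upper bound: 12 * 1 = 12

12


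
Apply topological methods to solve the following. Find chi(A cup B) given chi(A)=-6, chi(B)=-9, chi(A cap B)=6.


chi(A cup B) = chi(A) + chi(B) - chi(A cap B)
= -6 + (-9) - (6)
= -21

-21


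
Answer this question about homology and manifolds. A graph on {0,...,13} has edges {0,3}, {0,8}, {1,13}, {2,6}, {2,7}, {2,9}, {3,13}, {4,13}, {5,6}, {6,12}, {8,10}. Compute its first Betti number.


b_1 = E - V + (number of components).
E = 11, V = 14, components = 3.
b_1 = 11 - 14 + 3 = 0

0


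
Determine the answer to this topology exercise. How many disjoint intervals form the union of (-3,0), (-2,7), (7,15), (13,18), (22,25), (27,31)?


Sort and merge overlapping open intervals.
Merged: (-3,7), (7,18), (22,25), (27,31).
Number of components = 4

4


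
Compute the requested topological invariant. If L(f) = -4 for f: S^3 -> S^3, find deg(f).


L(f) = 1 + (-1)^3 deg(f) on S^3.
-4 = 1 + (-1)^3 * deg(f)
(-1)^3 * deg(f) = -5
deg(f) = 5

5


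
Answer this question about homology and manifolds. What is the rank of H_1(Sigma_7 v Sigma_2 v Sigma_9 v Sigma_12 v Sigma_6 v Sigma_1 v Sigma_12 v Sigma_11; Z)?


For a wedge X v Y: reduced H_k(X v Y) = H_k(X) + H_k(Y).
Each Sigma_g contributes b_1 = 2g.
b_1 = 14 + 4 + 18 + 24 + 12 + 2 + 24 + 22 = 120

120


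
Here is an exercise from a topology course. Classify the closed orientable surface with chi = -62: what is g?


chi = 2 - 2g for closed orientable surfaces.
-62 = 2 - 2g
2g = 2 - (-62) = 64
g = 32

32


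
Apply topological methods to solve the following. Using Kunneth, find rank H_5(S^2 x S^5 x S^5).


Each S^d has Poincare polynomial 1 + t^d.
The product S^2 x S^5 x S^5 has Poincare polynomial prod(1+t^d_i).
Expanding: b_0=1, b_2=1, b_5=2, b_7=2, b_10=1, b_12=1.
b_5 = 2

2


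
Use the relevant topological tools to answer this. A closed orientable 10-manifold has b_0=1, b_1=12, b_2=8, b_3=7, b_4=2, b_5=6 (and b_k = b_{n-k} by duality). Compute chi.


By Poincare duality b_k = b_{10-k}, so full Betti numbers: b_0=1, b_1=12, b_2=8, b_3=7, b_4=2, b_5=6, b_6=2, b_7=7, b_8=8, b_9=12, b_10=1.
chi = sum (-1)^k b_k = -22

-22


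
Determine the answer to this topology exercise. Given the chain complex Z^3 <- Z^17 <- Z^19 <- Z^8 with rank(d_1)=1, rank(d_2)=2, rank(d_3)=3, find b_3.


rank H_k = rank(ker d_k) - rank(im d_{k+1}).
rank(ker d_3) = rank(C_3) - rank(d_3) = 8 - 3 = 5.
rank(im d_{3+1}) = 0.
rank H_3 = 5 - 0 = 5

5


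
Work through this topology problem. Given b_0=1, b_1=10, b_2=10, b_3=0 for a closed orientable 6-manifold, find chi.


By Poincare duality b_k = b_{6-k}, so full Betti numbers: b_0=1, b_1=10, b_2=10, b_3=0, b_4=10, b_5=10, b_6=1.
chi = sum (-1)^k b_k = 2

2


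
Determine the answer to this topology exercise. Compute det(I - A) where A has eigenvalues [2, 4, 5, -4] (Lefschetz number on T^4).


For a torus self-map: L(f) = det(I - A) where A acts on H_1.
L(f) = (1-2) * (1-4) * (1-5) * (1--4) = -1 * -3 * -4 * 5 = -60

-60


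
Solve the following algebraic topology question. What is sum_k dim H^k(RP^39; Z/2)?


H^k(RP^39; Z/2) = Z/2 for each 0 <= k <= 39.
Total dimension = 39 + 1 = 40

40


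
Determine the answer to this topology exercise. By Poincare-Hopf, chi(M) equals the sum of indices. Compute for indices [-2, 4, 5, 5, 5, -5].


Poincare-Hopf: chi(M) = sum of indices of zeros.
chi = (-2) + (4) + (5) + (5) + (5) + (-5) = 12

12


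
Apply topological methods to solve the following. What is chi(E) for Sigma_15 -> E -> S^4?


chi(S^4) = 2 (n even), chi(Sigma_15) = 2 - 2*15 = -28.
chi(E) = 2 * (-28) = -56

-56


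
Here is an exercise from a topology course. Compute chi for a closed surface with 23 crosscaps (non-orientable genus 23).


For a non-orientable closed surface with k crosscaps: chi = 2 - k.
Here k = 23.
chi = 2 - 23 = -21

-21


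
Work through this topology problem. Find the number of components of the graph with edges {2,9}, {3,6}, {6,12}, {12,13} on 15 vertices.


Run DFS/union-find over 15 vertices.
V = 15, E = 4.
Number of components = 11

11


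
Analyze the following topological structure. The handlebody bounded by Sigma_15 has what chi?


A genus-g handlebody deformation retracts to a wedge of g circles.
chi(vee_g S^1) = 1 - g.
chi(H_15) = 1 - 15 = -14

-14


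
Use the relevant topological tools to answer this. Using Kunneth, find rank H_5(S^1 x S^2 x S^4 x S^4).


Each S^d has Poincare polynomial 1 + t^d.
The product S^1 x S^2 x S^4 x S^4 has Poincare polynomial prod(1+t^d_i).
Expanding: b_0=1, b_1=1, b_2=1, b_3=1, b_4=2, b_5=2, b_6=2, b_7=2, b_8=1, b_9=1, b_10=1, b_11=1.
b_5 = 2

2


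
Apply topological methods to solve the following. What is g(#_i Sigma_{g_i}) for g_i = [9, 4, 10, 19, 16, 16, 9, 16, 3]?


Genus is additive under connected sum of orientable surfaces.
g = 9 + 4 + 10 + 19 + 16 + 16 + 9 + 16 + 3 = 102

102


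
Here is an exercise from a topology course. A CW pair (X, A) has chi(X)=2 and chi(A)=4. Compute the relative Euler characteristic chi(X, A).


Relative Euler characteristic: chi(X, A) = chi(X) - chi(A).
= 2 - (4) = -2

-2


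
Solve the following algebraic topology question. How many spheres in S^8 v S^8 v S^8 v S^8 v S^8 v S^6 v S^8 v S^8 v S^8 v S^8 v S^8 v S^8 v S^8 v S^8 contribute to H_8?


For a wedge of spheres, H_k (k>0) is free on one generator per sphere of dimension k.
Spheres of dimension 8: count = 13.
b_8 = 13

13


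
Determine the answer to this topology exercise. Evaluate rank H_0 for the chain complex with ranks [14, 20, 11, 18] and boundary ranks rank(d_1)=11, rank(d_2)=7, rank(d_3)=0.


rank H_k = rank(ker d_k) - rank(im d_{k+1}).
rank(ker d_0) = rank(C_0) - rank(d_0) = 14 - 0 = 14.
rank(im d_{0+1}) = 11.
rank H_0 = 14 - 11 = 3

3


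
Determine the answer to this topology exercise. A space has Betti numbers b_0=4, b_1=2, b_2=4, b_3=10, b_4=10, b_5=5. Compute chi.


chi = sum_k (-1)^k b_k.
= (4) + (-2) + (4) + (-10) + (10) + (-5)
= 1

1


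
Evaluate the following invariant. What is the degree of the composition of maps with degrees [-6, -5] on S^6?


Degree is multiplicative: deg(composition) = product of degrees.
= (-6) * (-5) = 30

30


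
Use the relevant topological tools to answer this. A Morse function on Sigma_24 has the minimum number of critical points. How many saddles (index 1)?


A perfect Morse function has m_k = b_k.
For Sigma_24: b_0=1, b_1=2g=48, b_2=1.
Saddles m_1 = 2g = 48

48


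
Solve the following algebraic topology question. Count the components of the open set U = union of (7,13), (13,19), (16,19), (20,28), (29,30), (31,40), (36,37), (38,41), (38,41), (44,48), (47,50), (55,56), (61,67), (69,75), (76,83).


Sort and merge overlapping open intervals.
Merged: (7,13), (13,19), (20,28), (29,30), (31,41), (44,50), (55,56), (61,67), (69,75), (76,83).
Number of components = 10

10


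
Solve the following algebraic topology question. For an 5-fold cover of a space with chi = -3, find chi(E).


For a finite covering: chi(E) = (number of sheets) * chi(B).
chi(E) = 5 * (-3) = -15

-15
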